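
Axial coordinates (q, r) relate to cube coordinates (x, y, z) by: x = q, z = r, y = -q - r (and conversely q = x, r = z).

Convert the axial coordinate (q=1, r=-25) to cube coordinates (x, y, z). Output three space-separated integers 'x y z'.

Answer: 1 24 -25

Derivation:
x = q = 1
z = r = -25
y = -x - z = -(1) - (-25) = 24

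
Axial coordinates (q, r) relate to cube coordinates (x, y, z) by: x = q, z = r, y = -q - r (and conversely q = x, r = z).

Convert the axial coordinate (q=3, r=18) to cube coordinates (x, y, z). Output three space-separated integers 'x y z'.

x = q = 3
z = r = 18
y = -x - z = -(3) - (18) = -21

Answer: 3 -21 18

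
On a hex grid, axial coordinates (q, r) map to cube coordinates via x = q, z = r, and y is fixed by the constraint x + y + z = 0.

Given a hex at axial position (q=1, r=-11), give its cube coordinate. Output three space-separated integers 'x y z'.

Answer: 1 10 -11

Derivation:
x = q = 1
z = r = -11
y = -x - z = -(1) - (-11) = 10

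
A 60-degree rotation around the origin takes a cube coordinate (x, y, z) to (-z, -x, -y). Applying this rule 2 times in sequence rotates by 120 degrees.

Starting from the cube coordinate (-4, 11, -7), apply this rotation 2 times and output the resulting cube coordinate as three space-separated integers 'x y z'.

Start: (-4, 11, -7)
Step 1: (-4, 11, -7) -> (-(-7), -(-4), -(11)) = (7, 4, -11)
Step 2: (7, 4, -11) -> (-(-11), -(7), -(4)) = (11, -7, -4)

Answer: 11 -7 -4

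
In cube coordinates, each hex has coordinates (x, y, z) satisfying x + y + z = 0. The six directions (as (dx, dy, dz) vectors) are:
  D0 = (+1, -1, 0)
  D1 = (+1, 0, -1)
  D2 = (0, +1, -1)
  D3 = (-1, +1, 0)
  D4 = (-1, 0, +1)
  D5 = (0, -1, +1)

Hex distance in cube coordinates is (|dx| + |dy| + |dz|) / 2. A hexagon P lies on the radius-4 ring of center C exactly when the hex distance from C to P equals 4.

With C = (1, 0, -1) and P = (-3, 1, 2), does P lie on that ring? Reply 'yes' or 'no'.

|px - cx| = |-3 - 1| = 4
|py - cy| = |1 - 0| = 1
|pz - cz| = |2 - (-1)| = 3
distance = (4+1+3)/2 = 8/2 = 4
radius = 4; distance == radius -> yes

Answer: yes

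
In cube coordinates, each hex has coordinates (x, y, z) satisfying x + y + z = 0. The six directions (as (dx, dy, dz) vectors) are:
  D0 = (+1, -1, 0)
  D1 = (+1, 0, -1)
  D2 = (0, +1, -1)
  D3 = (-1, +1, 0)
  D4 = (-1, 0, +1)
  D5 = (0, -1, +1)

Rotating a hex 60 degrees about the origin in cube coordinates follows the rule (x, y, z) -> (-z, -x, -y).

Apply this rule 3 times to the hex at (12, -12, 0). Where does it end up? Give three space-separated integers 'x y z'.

Answer: -12 12 0

Derivation:
Start: (12, -12, 0)
Step 1: (12, -12, 0) -> (-(0), -(12), -(-12)) = (0, -12, 12)
Step 2: (0, -12, 12) -> (-(12), -(0), -(-12)) = (-12, 0, 12)
Step 3: (-12, 0, 12) -> (-(12), -(-12), -(0)) = (-12, 12, 0)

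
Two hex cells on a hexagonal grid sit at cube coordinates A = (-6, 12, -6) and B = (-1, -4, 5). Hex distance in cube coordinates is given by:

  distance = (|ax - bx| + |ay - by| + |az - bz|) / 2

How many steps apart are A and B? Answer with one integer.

Answer: 16

Derivation:
|ax - bx| = |-6 - (-1)| = 5
|ay - by| = |12 - (-4)| = 16
|az - bz| = |-6 - 5| = 11
distance = (5 + 16 + 11) / 2 = 32 / 2 = 16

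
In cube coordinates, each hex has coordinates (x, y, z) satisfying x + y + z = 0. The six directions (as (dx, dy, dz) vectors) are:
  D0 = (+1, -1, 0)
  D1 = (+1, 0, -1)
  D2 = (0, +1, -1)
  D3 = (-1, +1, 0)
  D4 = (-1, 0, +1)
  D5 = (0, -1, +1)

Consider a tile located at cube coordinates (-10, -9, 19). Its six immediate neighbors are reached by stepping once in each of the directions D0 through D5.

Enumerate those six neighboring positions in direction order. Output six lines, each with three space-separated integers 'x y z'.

Center: (-10, -9, 19). Add each direction:
  D0: (-10, -9, 19) + (1, -1, 0) = (-9, -10, 19)
  D1: (-10, -9, 19) + (1, 0, -1) = (-9, -9, 18)
  D2: (-10, -9, 19) + (0, 1, -1) = (-10, -8, 18)
  D3: (-10, -9, 19) + (-1, 1, 0) = (-11, -8, 19)
  D4: (-10, -9, 19) + (-1, 0, 1) = (-11, -9, 20)
  D5: (-10, -9, 19) + (0, -1, 1) = (-10, -10, 20)

Answer: -9 -10 19
-9 -9 18
-10 -8 18
-11 -8 19
-11 -9 20
-10 -10 20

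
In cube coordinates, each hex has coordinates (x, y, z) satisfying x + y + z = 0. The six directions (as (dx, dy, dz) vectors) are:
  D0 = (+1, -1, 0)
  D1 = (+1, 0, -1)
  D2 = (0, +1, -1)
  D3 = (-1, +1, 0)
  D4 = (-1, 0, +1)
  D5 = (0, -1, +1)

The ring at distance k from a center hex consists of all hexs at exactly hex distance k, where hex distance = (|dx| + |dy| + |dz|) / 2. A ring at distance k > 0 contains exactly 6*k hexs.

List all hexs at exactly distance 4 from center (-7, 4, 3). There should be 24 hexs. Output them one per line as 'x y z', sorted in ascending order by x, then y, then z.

Walk ring at distance 4 from (-7, 4, 3):
Start at center + D4*4 = (-11, 4, 7)
  hex 0: (-11, 4, 7)
  hex 1: (-10, 3, 7)
  hex 2: (-9, 2, 7)
  hex 3: (-8, 1, 7)
  hex 4: (-7, 0, 7)
  hex 5: (-6, 0, 6)
  hex 6: (-5, 0, 5)
  hex 7: (-4, 0, 4)
  hex 8: (-3, 0, 3)
  hex 9: (-3, 1, 2)
  hex 10: (-3, 2, 1)
  hex 11: (-3, 3, 0)
  hex 12: (-3, 4, -1)
  hex 13: (-4, 5, -1)
  hex 14: (-5, 6, -1)
  hex 15: (-6, 7, -1)
  hex 16: (-7, 8, -1)
  hex 17: (-8, 8, 0)
  hex 18: (-9, 8, 1)
  hex 19: (-10, 8, 2)
  hex 20: (-11, 8, 3)
  hex 21: (-11, 7, 4)
  hex 22: (-11, 6, 5)
  hex 23: (-11, 5, 6)
Sorted: 24 hexes.

Answer: -11 4 7
-11 5 6
-11 6 5
-11 7 4
-11 8 3
-10 3 7
-10 8 2
-9 2 7
-9 8 1
-8 1 7
-8 8 0
-7 0 7
-7 8 -1
-6 0 6
-6 7 -1
-5 0 5
-5 6 -1
-4 0 4
-4 5 -1
-3 0 3
-3 1 2
-3 2 1
-3 3 0
-3 4 -1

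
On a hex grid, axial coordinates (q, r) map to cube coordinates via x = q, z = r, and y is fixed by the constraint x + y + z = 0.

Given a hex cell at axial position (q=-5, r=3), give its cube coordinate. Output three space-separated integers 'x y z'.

Answer: -5 2 3

Derivation:
x = q = -5
z = r = 3
y = -x - z = -(-5) - (3) = 2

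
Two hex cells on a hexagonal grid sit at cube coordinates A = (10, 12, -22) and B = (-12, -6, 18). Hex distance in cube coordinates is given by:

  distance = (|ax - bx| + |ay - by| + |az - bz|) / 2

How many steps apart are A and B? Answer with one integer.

Answer: 40

Derivation:
|ax - bx| = |10 - (-12)| = 22
|ay - by| = |12 - (-6)| = 18
|az - bz| = |-22 - 18| = 40
distance = (22 + 18 + 40) / 2 = 80 / 2 = 40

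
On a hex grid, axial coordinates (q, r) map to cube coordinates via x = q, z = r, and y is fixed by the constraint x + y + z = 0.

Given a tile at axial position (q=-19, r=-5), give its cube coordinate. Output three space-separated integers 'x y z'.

Answer: -19 24 -5

Derivation:
x = q = -19
z = r = -5
y = -x - z = -(-19) - (-5) = 24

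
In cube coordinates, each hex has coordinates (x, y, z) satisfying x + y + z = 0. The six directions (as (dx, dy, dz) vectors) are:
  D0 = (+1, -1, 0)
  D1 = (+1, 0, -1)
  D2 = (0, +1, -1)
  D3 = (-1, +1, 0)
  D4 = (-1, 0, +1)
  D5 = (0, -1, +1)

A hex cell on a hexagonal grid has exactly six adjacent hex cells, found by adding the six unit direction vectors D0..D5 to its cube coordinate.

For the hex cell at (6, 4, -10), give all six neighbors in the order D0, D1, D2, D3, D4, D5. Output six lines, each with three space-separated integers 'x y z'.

Center: (6, 4, -10). Add each direction:
  D0: (6, 4, -10) + (1, -1, 0) = (7, 3, -10)
  D1: (6, 4, -10) + (1, 0, -1) = (7, 4, -11)
  D2: (6, 4, -10) + (0, 1, -1) = (6, 5, -11)
  D3: (6, 4, -10) + (-1, 1, 0) = (5, 5, -10)
  D4: (6, 4, -10) + (-1, 0, 1) = (5, 4, -9)
  D5: (6, 4, -10) + (0, -1, 1) = (6, 3, -9)

Answer: 7 3 -10
7 4 -11
6 5 -11
5 5 -10
5 4 -9
6 3 -9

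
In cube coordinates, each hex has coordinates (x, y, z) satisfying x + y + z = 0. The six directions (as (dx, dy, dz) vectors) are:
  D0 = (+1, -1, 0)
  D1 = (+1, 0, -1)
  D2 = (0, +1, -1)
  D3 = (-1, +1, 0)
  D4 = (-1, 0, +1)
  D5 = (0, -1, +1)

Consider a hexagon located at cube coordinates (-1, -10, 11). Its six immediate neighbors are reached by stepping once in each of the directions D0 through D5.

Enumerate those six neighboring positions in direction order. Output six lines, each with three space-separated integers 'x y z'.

Center: (-1, -10, 11). Add each direction:
  D0: (-1, -10, 11) + (1, -1, 0) = (0, -11, 11)
  D1: (-1, -10, 11) + (1, 0, -1) = (0, -10, 10)
  D2: (-1, -10, 11) + (0, 1, -1) = (-1, -9, 10)
  D3: (-1, -10, 11) + (-1, 1, 0) = (-2, -9, 11)
  D4: (-1, -10, 11) + (-1, 0, 1) = (-2, -10, 12)
  D5: (-1, -10, 11) + (0, -1, 1) = (-1, -11, 12)

Answer: 0 -11 11
0 -10 10
-1 -9 10
-2 -9 11
-2 -10 12
-1 -11 12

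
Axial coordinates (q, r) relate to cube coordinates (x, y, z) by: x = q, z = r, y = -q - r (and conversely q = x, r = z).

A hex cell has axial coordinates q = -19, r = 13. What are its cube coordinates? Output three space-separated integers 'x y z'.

x = q = -19
z = r = 13
y = -x - z = -(-19) - (13) = 6

Answer: -19 6 13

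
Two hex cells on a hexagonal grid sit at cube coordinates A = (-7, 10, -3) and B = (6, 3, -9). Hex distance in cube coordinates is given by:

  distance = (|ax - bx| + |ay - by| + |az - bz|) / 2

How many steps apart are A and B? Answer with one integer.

|ax - bx| = |-7 - 6| = 13
|ay - by| = |10 - 3| = 7
|az - bz| = |-3 - (-9)| = 6
distance = (13 + 7 + 6) / 2 = 26 / 2 = 13

Answer: 13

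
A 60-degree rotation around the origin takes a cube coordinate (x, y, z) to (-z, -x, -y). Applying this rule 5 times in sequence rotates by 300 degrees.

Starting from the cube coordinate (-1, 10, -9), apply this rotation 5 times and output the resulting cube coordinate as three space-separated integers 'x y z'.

Start: (-1, 10, -9)
Step 1: (-1, 10, -9) -> (-(-9), -(-1), -(10)) = (9, 1, -10)
Step 2: (9, 1, -10) -> (-(-10), -(9), -(1)) = (10, -9, -1)
Step 3: (10, -9, -1) -> (-(-1), -(10), -(-9)) = (1, -10, 9)
Step 4: (1, -10, 9) -> (-(9), -(1), -(-10)) = (-9, -1, 10)
Step 5: (-9, -1, 10) -> (-(10), -(-9), -(-1)) = (-10, 9, 1)

Answer: -10 9 1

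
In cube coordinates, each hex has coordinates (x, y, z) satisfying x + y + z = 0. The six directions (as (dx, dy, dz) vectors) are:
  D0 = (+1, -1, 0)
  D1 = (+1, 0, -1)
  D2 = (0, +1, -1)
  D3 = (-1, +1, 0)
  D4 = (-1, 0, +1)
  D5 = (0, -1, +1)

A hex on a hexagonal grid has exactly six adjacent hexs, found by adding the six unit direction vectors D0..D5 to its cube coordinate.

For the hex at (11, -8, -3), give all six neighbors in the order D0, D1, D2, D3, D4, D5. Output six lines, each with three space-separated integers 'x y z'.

Answer: 12 -9 -3
12 -8 -4
11 -7 -4
10 -7 -3
10 -8 -2
11 -9 -2

Derivation:
Center: (11, -8, -3). Add each direction:
  D0: (11, -8, -3) + (1, -1, 0) = (12, -9, -3)
  D1: (11, -8, -3) + (1, 0, -1) = (12, -8, -4)
  D2: (11, -8, -3) + (0, 1, -1) = (11, -7, -4)
  D3: (11, -8, -3) + (-1, 1, 0) = (10, -7, -3)
  D4: (11, -8, -3) + (-1, 0, 1) = (10, -8, -2)
  D5: (11, -8, -3) + (0, -1, 1) = (11, -9, -2)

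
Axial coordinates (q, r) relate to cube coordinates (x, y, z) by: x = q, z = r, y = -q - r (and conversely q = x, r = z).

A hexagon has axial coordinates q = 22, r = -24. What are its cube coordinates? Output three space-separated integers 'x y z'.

Answer: 22 2 -24

Derivation:
x = q = 22
z = r = -24
y = -x - z = -(22) - (-24) = 2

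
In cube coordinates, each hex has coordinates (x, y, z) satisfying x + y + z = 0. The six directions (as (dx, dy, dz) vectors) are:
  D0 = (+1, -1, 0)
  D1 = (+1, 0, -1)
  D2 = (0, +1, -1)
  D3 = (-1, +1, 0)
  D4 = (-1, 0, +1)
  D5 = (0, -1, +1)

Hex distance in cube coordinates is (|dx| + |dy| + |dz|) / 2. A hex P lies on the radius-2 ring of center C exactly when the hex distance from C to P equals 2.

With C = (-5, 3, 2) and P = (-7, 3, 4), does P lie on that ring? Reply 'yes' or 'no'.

Answer: yes

Derivation:
|px - cx| = |-7 - (-5)| = 2
|py - cy| = |3 - 3| = 0
|pz - cz| = |4 - 2| = 2
distance = (2+0+2)/2 = 4/2 = 2
radius = 2; distance == radius -> yes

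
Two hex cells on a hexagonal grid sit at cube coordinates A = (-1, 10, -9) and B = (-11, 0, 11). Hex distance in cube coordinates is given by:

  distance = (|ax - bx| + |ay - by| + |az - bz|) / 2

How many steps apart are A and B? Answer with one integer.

|ax - bx| = |-1 - (-11)| = 10
|ay - by| = |10 - 0| = 10
|az - bz| = |-9 - 11| = 20
distance = (10 + 10 + 20) / 2 = 40 / 2 = 20

Answer: 20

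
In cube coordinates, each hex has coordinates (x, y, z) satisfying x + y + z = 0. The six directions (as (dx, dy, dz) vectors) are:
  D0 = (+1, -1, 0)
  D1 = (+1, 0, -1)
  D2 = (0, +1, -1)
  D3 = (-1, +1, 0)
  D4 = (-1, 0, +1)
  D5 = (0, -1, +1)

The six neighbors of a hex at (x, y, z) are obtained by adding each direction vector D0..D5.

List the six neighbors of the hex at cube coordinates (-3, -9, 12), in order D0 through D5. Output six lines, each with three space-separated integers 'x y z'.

Answer: -2 -10 12
-2 -9 11
-3 -8 11
-4 -8 12
-4 -9 13
-3 -10 13

Derivation:
Center: (-3, -9, 12). Add each direction:
  D0: (-3, -9, 12) + (1, -1, 0) = (-2, -10, 12)
  D1: (-3, -9, 12) + (1, 0, -1) = (-2, -9, 11)
  D2: (-3, -9, 12) + (0, 1, -1) = (-3, -8, 11)
  D3: (-3, -9, 12) + (-1, 1, 0) = (-4, -8, 12)
  D4: (-3, -9, 12) + (-1, 0, 1) = (-4, -9, 13)
  D5: (-3, -9, 12) + (0, -1, 1) = (-3, -10, 13)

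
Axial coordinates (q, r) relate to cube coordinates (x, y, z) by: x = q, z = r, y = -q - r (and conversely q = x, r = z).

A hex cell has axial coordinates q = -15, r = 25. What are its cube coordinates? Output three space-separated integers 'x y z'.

Answer: -15 -10 25

Derivation:
x = q = -15
z = r = 25
y = -x - z = -(-15) - (25) = -10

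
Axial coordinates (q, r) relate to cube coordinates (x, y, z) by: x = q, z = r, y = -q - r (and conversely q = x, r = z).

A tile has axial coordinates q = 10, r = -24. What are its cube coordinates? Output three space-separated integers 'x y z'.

x = q = 10
z = r = -24
y = -x - z = -(10) - (-24) = 14

Answer: 10 14 -24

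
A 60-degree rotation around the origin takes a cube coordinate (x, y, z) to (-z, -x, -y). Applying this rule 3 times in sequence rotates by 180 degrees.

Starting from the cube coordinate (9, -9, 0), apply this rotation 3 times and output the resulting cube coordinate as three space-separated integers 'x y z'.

Start: (9, -9, 0)
Step 1: (9, -9, 0) -> (-(0), -(9), -(-9)) = (0, -9, 9)
Step 2: (0, -9, 9) -> (-(9), -(0), -(-9)) = (-9, 0, 9)
Step 3: (-9, 0, 9) -> (-(9), -(-9), -(0)) = (-9, 9, 0)

Answer: -9 9 0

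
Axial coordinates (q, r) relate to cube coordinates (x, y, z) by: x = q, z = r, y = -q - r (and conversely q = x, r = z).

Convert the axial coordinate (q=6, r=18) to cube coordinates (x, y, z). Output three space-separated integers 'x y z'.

Answer: 6 -24 18

Derivation:
x = q = 6
z = r = 18
y = -x - z = -(6) - (18) = -24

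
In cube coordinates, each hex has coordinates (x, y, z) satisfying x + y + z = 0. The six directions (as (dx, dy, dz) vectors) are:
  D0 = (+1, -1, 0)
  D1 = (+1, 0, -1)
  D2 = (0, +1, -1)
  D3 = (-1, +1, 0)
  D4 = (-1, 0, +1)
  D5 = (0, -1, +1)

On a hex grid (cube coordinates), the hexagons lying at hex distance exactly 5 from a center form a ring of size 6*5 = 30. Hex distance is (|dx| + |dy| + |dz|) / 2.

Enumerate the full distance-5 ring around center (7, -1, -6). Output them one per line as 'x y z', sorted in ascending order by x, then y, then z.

Answer: 2 -1 -1
2 0 -2
2 1 -3
2 2 -4
2 3 -5
2 4 -6
3 -2 -1
3 4 -7
4 -3 -1
4 4 -8
5 -4 -1
5 4 -9
6 -5 -1
6 4 -10
7 -6 -1
7 4 -11
8 -6 -2
8 3 -11
9 -6 -3
9 2 -11
10 -6 -4
10 1 -11
11 -6 -5
11 0 -11
12 -6 -6
12 -5 -7
12 -4 -8
12 -3 -9
12 -2 -10
12 -1 -11

Derivation:
Walk ring at distance 5 from (7, -1, -6):
Start at center + D4*5 = (2, -1, -1)
  hex 0: (2, -1, -1)
  hex 1: (3, -2, -1)
  hex 2: (4, -3, -1)
  hex 3: (5, -4, -1)
  hex 4: (6, -5, -1)
  hex 5: (7, -6, -1)
  hex 6: (8, -6, -2)
  hex 7: (9, -6, -3)
  hex 8: (10, -6, -4)
  hex 9: (11, -6, -5)
  hex 10: (12, -6, -6)
  hex 11: (12, -5, -7)
  hex 12: (12, -4, -8)
  hex 13: (12, -3, -9)
  hex 14: (12, -2, -10)
  hex 15: (12, -1, -11)
  hex 16: (11, 0, -11)
  hex 17: (10, 1, -11)
  hex 18: (9, 2, -11)
  hex 19: (8, 3, -11)
  hex 20: (7, 4, -11)
  hex 21: (6, 4, -10)
  hex 22: (5, 4, -9)
  hex 23: (4, 4, -8)
  hex 24: (3, 4, -7)
  hex 25: (2, 4, -6)
  hex 26: (2, 3, -5)
  hex 27: (2, 2, -4)
  hex 28: (2, 1, -3)
  hex 29: (2, 0, -2)
Sorted: 30 hexes.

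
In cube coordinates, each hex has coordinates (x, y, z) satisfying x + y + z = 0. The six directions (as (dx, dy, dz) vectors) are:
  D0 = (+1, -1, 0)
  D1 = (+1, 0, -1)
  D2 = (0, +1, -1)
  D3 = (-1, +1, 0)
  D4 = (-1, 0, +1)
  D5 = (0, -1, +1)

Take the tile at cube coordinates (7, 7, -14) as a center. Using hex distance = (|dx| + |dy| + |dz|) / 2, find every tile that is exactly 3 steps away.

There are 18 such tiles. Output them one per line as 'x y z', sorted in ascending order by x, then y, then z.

Walk ring at distance 3 from (7, 7, -14):
Start at center + D4*3 = (4, 7, -11)
  hex 0: (4, 7, -11)
  hex 1: (5, 6, -11)
  hex 2: (6, 5, -11)
  hex 3: (7, 4, -11)
  hex 4: (8, 4, -12)
  hex 5: (9, 4, -13)
  hex 6: (10, 4, -14)
  hex 7: (10, 5, -15)
  hex 8: (10, 6, -16)
  hex 9: (10, 7, -17)
  hex 10: (9, 8, -17)
  hex 11: (8, 9, -17)
  hex 12: (7, 10, -17)
  hex 13: (6, 10, -16)
  hex 14: (5, 10, -15)
  hex 15: (4, 10, -14)
  hex 16: (4, 9, -13)
  hex 17: (4, 8, -12)
Sorted: 18 hexes.

Answer: 4 7 -11
4 8 -12
4 9 -13
4 10 -14
5 6 -11
5 10 -15
6 5 -11
6 10 -16
7 4 -11
7 10 -17
8 4 -12
8 9 -17
9 4 -13
9 8 -17
10 4 -14
10 5 -15
10 6 -16
10 7 -17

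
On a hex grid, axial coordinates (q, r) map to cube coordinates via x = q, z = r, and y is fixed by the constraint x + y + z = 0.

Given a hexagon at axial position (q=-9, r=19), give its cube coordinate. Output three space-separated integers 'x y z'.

x = q = -9
z = r = 19
y = -x - z = -(-9) - (19) = -10

Answer: -9 -10 19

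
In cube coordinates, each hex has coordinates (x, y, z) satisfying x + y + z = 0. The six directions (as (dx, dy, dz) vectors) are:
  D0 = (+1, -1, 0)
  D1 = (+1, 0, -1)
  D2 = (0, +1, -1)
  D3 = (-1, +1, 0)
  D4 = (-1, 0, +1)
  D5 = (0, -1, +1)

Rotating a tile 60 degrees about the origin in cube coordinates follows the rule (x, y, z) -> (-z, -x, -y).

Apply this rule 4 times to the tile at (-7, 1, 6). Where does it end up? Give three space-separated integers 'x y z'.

Answer: 6 -7 1

Derivation:
Start: (-7, 1, 6)
Step 1: (-7, 1, 6) -> (-(6), -(-7), -(1)) = (-6, 7, -1)
Step 2: (-6, 7, -1) -> (-(-1), -(-6), -(7)) = (1, 6, -7)
Step 3: (1, 6, -7) -> (-(-7), -(1), -(6)) = (7, -1, -6)
Step 4: (7, -1, -6) -> (-(-6), -(7), -(-1)) = (6, -7, 1)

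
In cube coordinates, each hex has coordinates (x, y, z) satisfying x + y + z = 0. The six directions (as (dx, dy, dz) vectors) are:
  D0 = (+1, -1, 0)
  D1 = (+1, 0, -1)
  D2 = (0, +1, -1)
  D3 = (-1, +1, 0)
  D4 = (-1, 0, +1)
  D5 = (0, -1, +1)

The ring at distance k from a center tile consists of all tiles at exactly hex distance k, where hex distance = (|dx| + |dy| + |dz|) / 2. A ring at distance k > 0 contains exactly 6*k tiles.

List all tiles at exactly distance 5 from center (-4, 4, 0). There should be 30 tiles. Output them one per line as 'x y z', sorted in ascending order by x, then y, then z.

Answer: -9 4 5
-9 5 4
-9 6 3
-9 7 2
-9 8 1
-9 9 0
-8 3 5
-8 9 -1
-7 2 5
-7 9 -2
-6 1 5
-6 9 -3
-5 0 5
-5 9 -4
-4 -1 5
-4 9 -5
-3 -1 4
-3 8 -5
-2 -1 3
-2 7 -5
-1 -1 2
-1 6 -5
0 -1 1
0 5 -5
1 -1 0
1 0 -1
1 1 -2
1 2 -3
1 3 -4
1 4 -5

Derivation:
Walk ring at distance 5 from (-4, 4, 0):
Start at center + D4*5 = (-9, 4, 5)
  hex 0: (-9, 4, 5)
  hex 1: (-8, 3, 5)
  hex 2: (-7, 2, 5)
  hex 3: (-6, 1, 5)
  hex 4: (-5, 0, 5)
  hex 5: (-4, -1, 5)
  hex 6: (-3, -1, 4)
  hex 7: (-2, -1, 3)
  hex 8: (-1, -1, 2)
  hex 9: (0, -1, 1)
  hex 10: (1, -1, 0)
  hex 11: (1, 0, -1)
  hex 12: (1, 1, -2)
  hex 13: (1, 2, -3)
  hex 14: (1, 3, -4)
  hex 15: (1, 4, -5)
  hex 16: (0, 5, -5)
  hex 17: (-1, 6, -5)
  hex 18: (-2, 7, -5)
  hex 19: (-3, 8, -5)
  hex 20: (-4, 9, -5)
  hex 21: (-5, 9, -4)
  hex 22: (-6, 9, -3)
  hex 23: (-7, 9, -2)
  hex 24: (-8, 9, -1)
  hex 25: (-9, 9, 0)
  hex 26: (-9, 8, 1)
  hex 27: (-9, 7, 2)
  hex 28: (-9, 6, 3)
  hex 29: (-9, 5, 4)
Sorted: 30 hexes.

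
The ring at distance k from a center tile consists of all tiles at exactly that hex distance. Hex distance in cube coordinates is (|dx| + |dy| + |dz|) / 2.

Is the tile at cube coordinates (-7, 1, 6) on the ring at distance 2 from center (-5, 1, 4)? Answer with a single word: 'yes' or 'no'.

|px - cx| = |-7 - (-5)| = 2
|py - cy| = |1 - 1| = 0
|pz - cz| = |6 - 4| = 2
distance = (2+0+2)/2 = 4/2 = 2
radius = 2; distance == radius -> yes

Answer: yes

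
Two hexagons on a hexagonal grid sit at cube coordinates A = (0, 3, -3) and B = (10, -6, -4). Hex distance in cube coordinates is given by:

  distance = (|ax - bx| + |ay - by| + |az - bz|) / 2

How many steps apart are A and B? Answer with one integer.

Answer: 10

Derivation:
|ax - bx| = |0 - 10| = 10
|ay - by| = |3 - (-6)| = 9
|az - bz| = |-3 - (-4)| = 1
distance = (10 + 9 + 1) / 2 = 20 / 2 = 10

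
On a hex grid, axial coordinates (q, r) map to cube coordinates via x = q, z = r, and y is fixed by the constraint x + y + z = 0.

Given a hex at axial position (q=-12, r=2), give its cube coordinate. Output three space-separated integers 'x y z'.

x = q = -12
z = r = 2
y = -x - z = -(-12) - (2) = 10

Answer: -12 10 2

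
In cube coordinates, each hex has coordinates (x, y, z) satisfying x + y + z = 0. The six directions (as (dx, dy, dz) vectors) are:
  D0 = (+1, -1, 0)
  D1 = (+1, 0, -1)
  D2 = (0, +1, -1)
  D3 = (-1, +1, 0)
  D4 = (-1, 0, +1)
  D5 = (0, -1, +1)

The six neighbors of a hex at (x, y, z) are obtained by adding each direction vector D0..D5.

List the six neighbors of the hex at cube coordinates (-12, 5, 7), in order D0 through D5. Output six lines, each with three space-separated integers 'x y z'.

Center: (-12, 5, 7). Add each direction:
  D0: (-12, 5, 7) + (1, -1, 0) = (-11, 4, 7)
  D1: (-12, 5, 7) + (1, 0, -1) = (-11, 5, 6)
  D2: (-12, 5, 7) + (0, 1, -1) = (-12, 6, 6)
  D3: (-12, 5, 7) + (-1, 1, 0) = (-13, 6, 7)
  D4: (-12, 5, 7) + (-1, 0, 1) = (-13, 5, 8)
  D5: (-12, 5, 7) + (0, -1, 1) = (-12, 4, 8)

Answer: -11 4 7
-11 5 6
-12 6 6
-13 6 7
-13 5 8
-12 4 8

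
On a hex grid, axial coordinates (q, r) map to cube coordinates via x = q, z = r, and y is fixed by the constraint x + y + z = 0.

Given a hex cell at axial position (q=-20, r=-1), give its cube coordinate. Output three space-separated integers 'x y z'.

Answer: -20 21 -1

Derivation:
x = q = -20
z = r = -1
y = -x - z = -(-20) - (-1) = 21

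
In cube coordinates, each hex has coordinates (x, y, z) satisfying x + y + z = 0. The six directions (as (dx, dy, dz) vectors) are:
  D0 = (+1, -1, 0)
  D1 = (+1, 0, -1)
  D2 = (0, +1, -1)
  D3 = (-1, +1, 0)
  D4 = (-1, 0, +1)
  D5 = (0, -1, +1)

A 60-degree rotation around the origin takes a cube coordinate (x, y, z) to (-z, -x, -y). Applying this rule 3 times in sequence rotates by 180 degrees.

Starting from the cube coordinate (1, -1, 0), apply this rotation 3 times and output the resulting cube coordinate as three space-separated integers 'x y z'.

Answer: -1 1 0

Derivation:
Start: (1, -1, 0)
Step 1: (1, -1, 0) -> (-(0), -(1), -(-1)) = (0, -1, 1)
Step 2: (0, -1, 1) -> (-(1), -(0), -(-1)) = (-1, 0, 1)
Step 3: (-1, 0, 1) -> (-(1), -(-1), -(0)) = (-1, 1, 0)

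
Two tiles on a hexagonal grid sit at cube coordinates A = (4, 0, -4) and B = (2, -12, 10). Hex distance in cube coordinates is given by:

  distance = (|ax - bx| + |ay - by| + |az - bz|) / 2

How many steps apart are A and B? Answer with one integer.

|ax - bx| = |4 - 2| = 2
|ay - by| = |0 - (-12)| = 12
|az - bz| = |-4 - 10| = 14
distance = (2 + 12 + 14) / 2 = 28 / 2 = 14

Answer: 14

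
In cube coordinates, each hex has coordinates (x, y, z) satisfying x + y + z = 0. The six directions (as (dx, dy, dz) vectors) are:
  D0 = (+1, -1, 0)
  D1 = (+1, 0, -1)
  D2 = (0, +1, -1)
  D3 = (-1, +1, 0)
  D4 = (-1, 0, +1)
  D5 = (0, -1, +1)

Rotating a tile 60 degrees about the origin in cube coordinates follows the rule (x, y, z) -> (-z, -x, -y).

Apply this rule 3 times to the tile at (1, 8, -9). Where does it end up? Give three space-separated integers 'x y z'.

Start: (1, 8, -9)
Step 1: (1, 8, -9) -> (-(-9), -(1), -(8)) = (9, -1, -8)
Step 2: (9, -1, -8) -> (-(-8), -(9), -(-1)) = (8, -9, 1)
Step 3: (8, -9, 1) -> (-(1), -(8), -(-9)) = (-1, -8, 9)

Answer: -1 -8 9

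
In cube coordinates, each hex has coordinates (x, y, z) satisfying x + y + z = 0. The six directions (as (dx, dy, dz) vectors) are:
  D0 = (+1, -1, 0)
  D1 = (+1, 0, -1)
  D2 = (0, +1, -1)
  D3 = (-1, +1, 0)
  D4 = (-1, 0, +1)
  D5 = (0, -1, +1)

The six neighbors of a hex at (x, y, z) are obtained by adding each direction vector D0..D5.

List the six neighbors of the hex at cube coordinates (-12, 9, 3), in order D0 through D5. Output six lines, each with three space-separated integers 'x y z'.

Answer: -11 8 3
-11 9 2
-12 10 2
-13 10 3
-13 9 4
-12 8 4

Derivation:
Center: (-12, 9, 3). Add each direction:
  D0: (-12, 9, 3) + (1, -1, 0) = (-11, 8, 3)
  D1: (-12, 9, 3) + (1, 0, -1) = (-11, 9, 2)
  D2: (-12, 9, 3) + (0, 1, -1) = (-12, 10, 2)
  D3: (-12, 9, 3) + (-1, 1, 0) = (-13, 10, 3)
  D4: (-12, 9, 3) + (-1, 0, 1) = (-13, 9, 4)
  D5: (-12, 9, 3) + (0, -1, 1) = (-12, 8, 4)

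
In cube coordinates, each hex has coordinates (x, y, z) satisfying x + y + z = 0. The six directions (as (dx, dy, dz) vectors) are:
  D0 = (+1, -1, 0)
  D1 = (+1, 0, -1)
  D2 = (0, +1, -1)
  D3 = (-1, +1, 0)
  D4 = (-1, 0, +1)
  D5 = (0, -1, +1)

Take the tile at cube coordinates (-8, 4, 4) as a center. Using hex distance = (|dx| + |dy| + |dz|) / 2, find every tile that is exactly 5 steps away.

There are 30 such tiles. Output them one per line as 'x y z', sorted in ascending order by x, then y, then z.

Answer: -13 4 9
-13 5 8
-13 6 7
-13 7 6
-13 8 5
-13 9 4
-12 3 9
-12 9 3
-11 2 9
-11 9 2
-10 1 9
-10 9 1
-9 0 9
-9 9 0
-8 -1 9
-8 9 -1
-7 -1 8
-7 8 -1
-6 -1 7
-6 7 -1
-5 -1 6
-5 6 -1
-4 -1 5
-4 5 -1
-3 -1 4
-3 0 3
-3 1 2
-3 2 1
-3 3 0
-3 4 -1

Derivation:
Walk ring at distance 5 from (-8, 4, 4):
Start at center + D4*5 = (-13, 4, 9)
  hex 0: (-13, 4, 9)
  hex 1: (-12, 3, 9)
  hex 2: (-11, 2, 9)
  hex 3: (-10, 1, 9)
  hex 4: (-9, 0, 9)
  hex 5: (-8, -1, 9)
  hex 6: (-7, -1, 8)
  hex 7: (-6, -1, 7)
  hex 8: (-5, -1, 6)
  hex 9: (-4, -1, 5)
  hex 10: (-3, -1, 4)
  hex 11: (-3, 0, 3)
  hex 12: (-3, 1, 2)
  hex 13: (-3, 2, 1)
  hex 14: (-3, 3, 0)
  hex 15: (-3, 4, -1)
  hex 16: (-4, 5, -1)
  hex 17: (-5, 6, -1)
  hex 18: (-6, 7, -1)
  hex 19: (-7, 8, -1)
  hex 20: (-8, 9, -1)
  hex 21: (-9, 9, 0)
  hex 22: (-10, 9, 1)
  hex 23: (-11, 9, 2)
  hex 24: (-12, 9, 3)
  hex 25: (-13, 9, 4)
  hex 26: (-13, 8, 5)
  hex 27: (-13, 7, 6)
  hex 28: (-13, 6, 7)
  hex 29: (-13, 5, 8)
Sorted: 30 hexes.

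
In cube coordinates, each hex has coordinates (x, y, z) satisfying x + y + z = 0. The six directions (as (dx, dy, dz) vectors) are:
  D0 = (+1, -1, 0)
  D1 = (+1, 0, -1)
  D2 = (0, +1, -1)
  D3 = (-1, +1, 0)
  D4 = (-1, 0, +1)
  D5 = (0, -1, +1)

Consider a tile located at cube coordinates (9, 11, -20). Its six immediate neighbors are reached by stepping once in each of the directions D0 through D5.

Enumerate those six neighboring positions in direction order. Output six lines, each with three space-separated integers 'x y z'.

Answer: 10 10 -20
10 11 -21
9 12 -21
8 12 -20
8 11 -19
9 10 -19

Derivation:
Center: (9, 11, -20). Add each direction:
  D0: (9, 11, -20) + (1, -1, 0) = (10, 10, -20)
  D1: (9, 11, -20) + (1, 0, -1) = (10, 11, -21)
  D2: (9, 11, -20) + (0, 1, -1) = (9, 12, -21)
  D3: (9, 11, -20) + (-1, 1, 0) = (8, 12, -20)
  D4: (9, 11, -20) + (-1, 0, 1) = (8, 11, -19)
  D5: (9, 11, -20) + (0, -1, 1) = (9, 10, -19)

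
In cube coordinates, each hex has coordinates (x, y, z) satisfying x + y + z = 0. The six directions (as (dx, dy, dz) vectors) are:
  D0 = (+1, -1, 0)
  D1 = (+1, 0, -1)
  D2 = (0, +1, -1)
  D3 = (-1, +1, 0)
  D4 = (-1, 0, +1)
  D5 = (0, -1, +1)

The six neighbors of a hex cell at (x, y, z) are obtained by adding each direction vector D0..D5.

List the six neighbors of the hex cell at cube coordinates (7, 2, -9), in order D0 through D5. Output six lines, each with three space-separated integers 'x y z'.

Center: (7, 2, -9). Add each direction:
  D0: (7, 2, -9) + (1, -1, 0) = (8, 1, -9)
  D1: (7, 2, -9) + (1, 0, -1) = (8, 2, -10)
  D2: (7, 2, -9) + (0, 1, -1) = (7, 3, -10)
  D3: (7, 2, -9) + (-1, 1, 0) = (6, 3, -9)
  D4: (7, 2, -9) + (-1, 0, 1) = (6, 2, -8)
  D5: (7, 2, -9) + (0, -1, 1) = (7, 1, -8)

Answer: 8 1 -9
8 2 -10
7 3 -10
6 3 -9
6 2 -8
7 1 -8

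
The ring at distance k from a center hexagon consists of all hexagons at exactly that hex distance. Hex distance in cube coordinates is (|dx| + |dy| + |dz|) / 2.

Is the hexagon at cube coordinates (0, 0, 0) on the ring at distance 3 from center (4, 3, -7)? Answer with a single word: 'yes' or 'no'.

|px - cx| = |0 - 4| = 4
|py - cy| = |0 - 3| = 3
|pz - cz| = |0 - (-7)| = 7
distance = (4+3+7)/2 = 14/2 = 7
radius = 3; distance != radius -> no

Answer: no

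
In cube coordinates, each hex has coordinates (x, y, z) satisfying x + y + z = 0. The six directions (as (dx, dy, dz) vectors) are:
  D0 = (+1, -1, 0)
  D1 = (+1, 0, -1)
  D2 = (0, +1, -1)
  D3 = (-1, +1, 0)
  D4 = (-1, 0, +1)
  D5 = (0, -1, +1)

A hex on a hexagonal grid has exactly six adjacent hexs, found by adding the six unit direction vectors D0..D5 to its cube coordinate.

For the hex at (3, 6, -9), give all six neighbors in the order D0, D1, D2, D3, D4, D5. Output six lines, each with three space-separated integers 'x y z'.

Answer: 4 5 -9
4 6 -10
3 7 -10
2 7 -9
2 6 -8
3 5 -8

Derivation:
Center: (3, 6, -9). Add each direction:
  D0: (3, 6, -9) + (1, -1, 0) = (4, 5, -9)
  D1: (3, 6, -9) + (1, 0, -1) = (4, 6, -10)
  D2: (3, 6, -9) + (0, 1, -1) = (3, 7, -10)
  D3: (3, 6, -9) + (-1, 1, 0) = (2, 7, -9)
  D4: (3, 6, -9) + (-1, 0, 1) = (2, 6, -8)
  D5: (3, 6, -9) + (0, -1, 1) = (3, 5, -8)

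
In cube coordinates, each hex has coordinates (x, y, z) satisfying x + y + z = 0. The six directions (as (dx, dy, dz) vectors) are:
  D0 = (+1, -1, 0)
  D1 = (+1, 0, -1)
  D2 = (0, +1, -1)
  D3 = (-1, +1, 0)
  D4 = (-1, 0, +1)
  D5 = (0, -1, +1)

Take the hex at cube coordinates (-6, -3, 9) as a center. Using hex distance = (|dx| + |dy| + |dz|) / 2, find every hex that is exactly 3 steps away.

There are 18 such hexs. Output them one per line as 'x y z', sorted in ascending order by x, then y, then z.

Answer: -9 -3 12
-9 -2 11
-9 -1 10
-9 0 9
-8 -4 12
-8 0 8
-7 -5 12
-7 0 7
-6 -6 12
-6 0 6
-5 -6 11
-5 -1 6
-4 -6 10
-4 -2 6
-3 -6 9
-3 -5 8
-3 -4 7
-3 -3 6

Derivation:
Walk ring at distance 3 from (-6, -3, 9):
Start at center + D4*3 = (-9, -3, 12)
  hex 0: (-9, -3, 12)
  hex 1: (-8, -4, 12)
  hex 2: (-7, -5, 12)
  hex 3: (-6, -6, 12)
  hex 4: (-5, -6, 11)
  hex 5: (-4, -6, 10)
  hex 6: (-3, -6, 9)
  hex 7: (-3, -5, 8)
  hex 8: (-3, -4, 7)
  hex 9: (-3, -3, 6)
  hex 10: (-4, -2, 6)
  hex 11: (-5, -1, 6)
  hex 12: (-6, 0, 6)
  hex 13: (-7, 0, 7)
  hex 14: (-8, 0, 8)
  hex 15: (-9, 0, 9)
  hex 16: (-9, -1, 10)
  hex 17: (-9, -2, 11)
Sorted: 18 hexes.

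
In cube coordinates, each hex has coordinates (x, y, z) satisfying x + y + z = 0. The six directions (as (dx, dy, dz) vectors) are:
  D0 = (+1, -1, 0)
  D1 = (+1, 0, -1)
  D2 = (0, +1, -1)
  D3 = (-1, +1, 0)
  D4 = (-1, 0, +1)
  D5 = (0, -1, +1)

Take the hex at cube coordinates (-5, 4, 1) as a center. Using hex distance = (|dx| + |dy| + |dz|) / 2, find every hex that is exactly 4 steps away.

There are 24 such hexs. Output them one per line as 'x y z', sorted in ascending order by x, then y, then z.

Walk ring at distance 4 from (-5, 4, 1):
Start at center + D4*4 = (-9, 4, 5)
  hex 0: (-9, 4, 5)
  hex 1: (-8, 3, 5)
  hex 2: (-7, 2, 5)
  hex 3: (-6, 1, 5)
  hex 4: (-5, 0, 5)
  hex 5: (-4, 0, 4)
  hex 6: (-3, 0, 3)
  hex 7: (-2, 0, 2)
  hex 8: (-1, 0, 1)
  hex 9: (-1, 1, 0)
  hex 10: (-1, 2, -1)
  hex 11: (-1, 3, -2)
  hex 12: (-1, 4, -3)
  hex 13: (-2, 5, -3)
  hex 14: (-3, 6, -3)
  hex 15: (-4, 7, -3)
  hex 16: (-5, 8, -3)
  hex 17: (-6, 8, -2)
  hex 18: (-7, 8, -1)
  hex 19: (-8, 8, 0)
  hex 20: (-9, 8, 1)
  hex 21: (-9, 7, 2)
  hex 22: (-9, 6, 3)
  hex 23: (-9, 5, 4)
Sorted: 24 hexes.

Answer: -9 4 5
-9 5 4
-9 6 3
-9 7 2
-9 8 1
-8 3 5
-8 8 0
-7 2 5
-7 8 -1
-6 1 5
-6 8 -2
-5 0 5
-5 8 -3
-4 0 4
-4 7 -3
-3 0 3
-3 6 -3
-2 0 2
-2 5 -3
-1 0 1
-1 1 0
-1 2 -1
-1 3 -2
-1 4 -3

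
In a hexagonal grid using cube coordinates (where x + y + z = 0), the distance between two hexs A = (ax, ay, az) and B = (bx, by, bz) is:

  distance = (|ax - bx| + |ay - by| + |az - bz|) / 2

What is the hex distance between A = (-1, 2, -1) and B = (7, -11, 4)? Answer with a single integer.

Answer: 13

Derivation:
|ax - bx| = |-1 - 7| = 8
|ay - by| = |2 - (-11)| = 13
|az - bz| = |-1 - 4| = 5
distance = (8 + 13 + 5) / 2 = 26 / 2 = 13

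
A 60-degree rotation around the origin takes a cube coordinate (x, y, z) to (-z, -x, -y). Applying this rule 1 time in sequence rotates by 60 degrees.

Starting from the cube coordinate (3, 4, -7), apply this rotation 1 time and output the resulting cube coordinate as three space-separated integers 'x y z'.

Start: (3, 4, -7)
Step 1: (3, 4, -7) -> (-(-7), -(3), -(4)) = (7, -3, -4)

Answer: 7 -3 -4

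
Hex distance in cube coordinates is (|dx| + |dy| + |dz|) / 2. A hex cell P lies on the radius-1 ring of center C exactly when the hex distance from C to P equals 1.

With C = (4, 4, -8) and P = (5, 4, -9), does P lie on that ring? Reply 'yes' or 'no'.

|px - cx| = |5 - 4| = 1
|py - cy| = |4 - 4| = 0
|pz - cz| = |-9 - (-8)| = 1
distance = (1+0+1)/2 = 2/2 = 1
radius = 1; distance == radius -> yes

Answer: yes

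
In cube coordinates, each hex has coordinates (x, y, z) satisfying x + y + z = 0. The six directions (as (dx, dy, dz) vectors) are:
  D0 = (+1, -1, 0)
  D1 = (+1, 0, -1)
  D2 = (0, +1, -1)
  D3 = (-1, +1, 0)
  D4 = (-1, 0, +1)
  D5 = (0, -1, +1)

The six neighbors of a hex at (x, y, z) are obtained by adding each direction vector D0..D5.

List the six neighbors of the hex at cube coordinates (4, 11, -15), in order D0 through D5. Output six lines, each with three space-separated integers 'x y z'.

Answer: 5 10 -15
5 11 -16
4 12 -16
3 12 -15
3 11 -14
4 10 -14

Derivation:
Center: (4, 11, -15). Add each direction:
  D0: (4, 11, -15) + (1, -1, 0) = (5, 10, -15)
  D1: (4, 11, -15) + (1, 0, -1) = (5, 11, -16)
  D2: (4, 11, -15) + (0, 1, -1) = (4, 12, -16)
  D3: (4, 11, -15) + (-1, 1, 0) = (3, 12, -15)
  D4: (4, 11, -15) + (-1, 0, 1) = (3, 11, -14)
  D5: (4, 11, -15) + (0, -1, 1) = (4, 10, -14)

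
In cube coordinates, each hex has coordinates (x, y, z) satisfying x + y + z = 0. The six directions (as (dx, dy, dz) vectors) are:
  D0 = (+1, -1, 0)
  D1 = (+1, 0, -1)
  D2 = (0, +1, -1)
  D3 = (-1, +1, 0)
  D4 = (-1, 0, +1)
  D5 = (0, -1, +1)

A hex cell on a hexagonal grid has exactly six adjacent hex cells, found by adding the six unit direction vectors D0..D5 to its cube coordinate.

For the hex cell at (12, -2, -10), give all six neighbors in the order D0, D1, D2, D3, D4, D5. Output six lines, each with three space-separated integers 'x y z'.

Answer: 13 -3 -10
13 -2 -11
12 -1 -11
11 -1 -10
11 -2 -9
12 -3 -9

Derivation:
Center: (12, -2, -10). Add each direction:
  D0: (12, -2, -10) + (1, -1, 0) = (13, -3, -10)
  D1: (12, -2, -10) + (1, 0, -1) = (13, -2, -11)
  D2: (12, -2, -10) + (0, 1, -1) = (12, -1, -11)
  D3: (12, -2, -10) + (-1, 1, 0) = (11, -1, -10)
  D4: (12, -2, -10) + (-1, 0, 1) = (11, -2, -9)
  D5: (12, -2, -10) + (0, -1, 1) = (12, -3, -9)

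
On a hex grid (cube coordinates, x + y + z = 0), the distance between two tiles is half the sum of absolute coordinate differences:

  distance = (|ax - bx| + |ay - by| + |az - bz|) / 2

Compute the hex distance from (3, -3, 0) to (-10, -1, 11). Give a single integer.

|ax - bx| = |3 - (-10)| = 13
|ay - by| = |-3 - (-1)| = 2
|az - bz| = |0 - 11| = 11
distance = (13 + 2 + 11) / 2 = 26 / 2 = 13

Answer: 13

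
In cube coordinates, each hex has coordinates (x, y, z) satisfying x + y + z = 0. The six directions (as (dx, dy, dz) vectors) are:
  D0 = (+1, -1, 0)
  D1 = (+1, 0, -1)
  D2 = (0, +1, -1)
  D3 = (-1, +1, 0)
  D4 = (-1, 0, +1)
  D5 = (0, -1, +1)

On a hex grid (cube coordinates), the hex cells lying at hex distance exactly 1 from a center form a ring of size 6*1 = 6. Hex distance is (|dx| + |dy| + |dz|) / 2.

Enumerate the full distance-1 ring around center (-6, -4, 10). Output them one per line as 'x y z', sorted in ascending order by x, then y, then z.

Walk ring at distance 1 from (-6, -4, 10):
Start at center + D4*1 = (-7, -4, 11)
  hex 0: (-7, -4, 11)
  hex 1: (-6, -5, 11)
  hex 2: (-5, -5, 10)
  hex 3: (-5, -4, 9)
  hex 4: (-6, -3, 9)
  hex 5: (-7, -3, 10)
Sorted: 6 hexes.

Answer: -7 -4 11
-7 -3 10
-6 -5 11
-6 -3 9
-5 -5 10
-5 -4 9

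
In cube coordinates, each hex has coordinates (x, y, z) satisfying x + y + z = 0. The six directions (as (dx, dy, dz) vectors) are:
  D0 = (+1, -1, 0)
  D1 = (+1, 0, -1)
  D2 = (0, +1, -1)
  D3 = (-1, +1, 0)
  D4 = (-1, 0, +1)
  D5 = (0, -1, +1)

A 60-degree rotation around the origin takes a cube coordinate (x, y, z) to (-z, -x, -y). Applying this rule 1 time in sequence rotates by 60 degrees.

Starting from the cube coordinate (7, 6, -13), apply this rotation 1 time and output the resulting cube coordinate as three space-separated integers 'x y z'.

Start: (7, 6, -13)
Step 1: (7, 6, -13) -> (-(-13), -(7), -(6)) = (13, -7, -6)

Answer: 13 -7 -6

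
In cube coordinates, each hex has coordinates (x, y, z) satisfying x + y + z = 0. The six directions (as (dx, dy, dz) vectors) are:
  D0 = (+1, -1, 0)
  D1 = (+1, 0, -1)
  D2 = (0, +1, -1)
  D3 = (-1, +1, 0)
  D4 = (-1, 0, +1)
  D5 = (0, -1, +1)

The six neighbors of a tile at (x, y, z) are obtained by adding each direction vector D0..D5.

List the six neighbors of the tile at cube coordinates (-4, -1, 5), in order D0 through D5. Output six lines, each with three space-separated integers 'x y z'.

Center: (-4, -1, 5). Add each direction:
  D0: (-4, -1, 5) + (1, -1, 0) = (-3, -2, 5)
  D1: (-4, -1, 5) + (1, 0, -1) = (-3, -1, 4)
  D2: (-4, -1, 5) + (0, 1, -1) = (-4, 0, 4)
  D3: (-4, -1, 5) + (-1, 1, 0) = (-5, 0, 5)
  D4: (-4, -1, 5) + (-1, 0, 1) = (-5, -1, 6)
  D5: (-4, -1, 5) + (0, -1, 1) = (-4, -2, 6)

Answer: -3 -2 5
-3 -1 4
-4 0 4
-5 0 5
-5 -1 6
-4 -2 6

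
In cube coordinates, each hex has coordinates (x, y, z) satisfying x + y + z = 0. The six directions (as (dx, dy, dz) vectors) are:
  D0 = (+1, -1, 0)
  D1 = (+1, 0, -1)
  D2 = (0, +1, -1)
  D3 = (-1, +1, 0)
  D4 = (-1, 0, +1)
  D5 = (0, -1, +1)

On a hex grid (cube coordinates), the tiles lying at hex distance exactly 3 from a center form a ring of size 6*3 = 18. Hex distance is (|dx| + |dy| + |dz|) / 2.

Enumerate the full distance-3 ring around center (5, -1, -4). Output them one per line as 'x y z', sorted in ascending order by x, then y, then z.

Answer: 2 -1 -1
2 0 -2
2 1 -3
2 2 -4
3 -2 -1
3 2 -5
4 -3 -1
4 2 -6
5 -4 -1
5 2 -7
6 -4 -2
6 1 -7
7 -4 -3
7 0 -7
8 -4 -4
8 -3 -5
8 -2 -6
8 -1 -7

Derivation:
Walk ring at distance 3 from (5, -1, -4):
Start at center + D4*3 = (2, -1, -1)
  hex 0: (2, -1, -1)
  hex 1: (3, -2, -1)
  hex 2: (4, -3, -1)
  hex 3: (5, -4, -1)
  hex 4: (6, -4, -2)
  hex 5: (7, -4, -3)
  hex 6: (8, -4, -4)
  hex 7: (8, -3, -5)
  hex 8: (8, -2, -6)
  hex 9: (8, -1, -7)
  hex 10: (7, 0, -7)
  hex 11: (6, 1, -7)
  hex 12: (5, 2, -7)
  hex 13: (4, 2, -6)
  hex 14: (3, 2, -5)
  hex 15: (2, 2, -4)
  hex 16: (2, 1, -3)
  hex 17: (2, 0, -2)
Sorted: 18 hexes.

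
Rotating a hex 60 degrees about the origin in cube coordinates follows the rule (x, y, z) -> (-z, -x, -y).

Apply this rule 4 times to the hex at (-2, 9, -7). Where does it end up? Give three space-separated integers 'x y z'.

Answer: -7 -2 9

Derivation:
Start: (-2, 9, -7)
Step 1: (-2, 9, -7) -> (-(-7), -(-2), -(9)) = (7, 2, -9)
Step 2: (7, 2, -9) -> (-(-9), -(7), -(2)) = (9, -7, -2)
Step 3: (9, -7, -2) -> (-(-2), -(9), -(-7)) = (2, -9, 7)
Step 4: (2, -9, 7) -> (-(7), -(2), -(-9)) = (-7, -2, 9)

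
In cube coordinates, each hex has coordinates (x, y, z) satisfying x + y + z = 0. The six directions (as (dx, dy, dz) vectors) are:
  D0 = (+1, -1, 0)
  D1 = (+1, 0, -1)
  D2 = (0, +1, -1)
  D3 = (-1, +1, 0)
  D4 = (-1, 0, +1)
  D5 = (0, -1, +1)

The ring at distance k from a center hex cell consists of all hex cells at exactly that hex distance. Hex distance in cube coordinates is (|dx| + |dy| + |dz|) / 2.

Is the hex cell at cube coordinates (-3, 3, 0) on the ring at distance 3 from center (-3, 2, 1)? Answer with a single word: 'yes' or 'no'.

|px - cx| = |-3 - (-3)| = 0
|py - cy| = |3 - 2| = 1
|pz - cz| = |0 - 1| = 1
distance = (0+1+1)/2 = 2/2 = 1
radius = 3; distance != radius -> no

Answer: no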